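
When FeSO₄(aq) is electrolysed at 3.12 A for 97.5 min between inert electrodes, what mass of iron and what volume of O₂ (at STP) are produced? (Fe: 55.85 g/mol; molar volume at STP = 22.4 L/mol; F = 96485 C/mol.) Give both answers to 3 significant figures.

5.28 g Fe; 1.06 L O₂

Q = 3.12 × 5850 = 18250 C; n(e⁻) = 18250 / 96485 = 0.1891 mol
Cathode: Fe²⁺ + 2e⁻ → Fe → n(Fe) = 0.1891/2 = 0.09455 mol → 5.28 g
Anode: 2H₂O → O₂ + 4H⁺ + 4e⁻ → n(O₂) = 0.1891/4 = 0.04728 mol → 1.06 L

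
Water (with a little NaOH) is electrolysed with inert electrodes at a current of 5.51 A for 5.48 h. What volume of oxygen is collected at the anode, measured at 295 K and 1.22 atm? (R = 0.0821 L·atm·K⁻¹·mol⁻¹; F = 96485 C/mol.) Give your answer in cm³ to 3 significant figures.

5590 cm³

Charge passed = 5.51 × 19728 = 1.087×10^5 C
n(e⁻) = 1.087×10^5 / 96485 = 1.127 mol
2H₂O → O₂ + 4H⁺ + 4e⁻, so n(O₂) = 1.127 / 4 = 0.2818 mol
V = nRT/P = 0.2818 × 0.0821 × 295 / 1.22 = 5.594 L
= 5590 cm³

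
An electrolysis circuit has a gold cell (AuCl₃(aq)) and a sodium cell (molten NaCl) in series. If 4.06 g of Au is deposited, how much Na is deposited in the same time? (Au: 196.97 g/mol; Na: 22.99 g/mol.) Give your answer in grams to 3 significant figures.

n(Au) = 4.06 / 196.97 = 0.02061 mol
Au³⁺ + 3e⁻ → Au, so n(e⁻) = 3 × 0.02061 = 0.06183 mol
Since the cells are in series, n(e⁻) in the Na cell is also 0.06183 mol.
Na⁺ + e⁻ → Na, so n(Na) = 0.06183 mol
m(Na) = 0.06183 × 22.99 = 1.42 g

1.42 g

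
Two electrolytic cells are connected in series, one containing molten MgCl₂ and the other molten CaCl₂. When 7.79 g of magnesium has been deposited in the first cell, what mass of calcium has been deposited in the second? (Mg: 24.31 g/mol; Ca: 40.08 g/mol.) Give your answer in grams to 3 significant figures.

12.8 g

n(Mg) = 7.79 / 24.31 = 0.3204 mol
Mg²⁺ + 2e⁻ → Mg, so n(e⁻) = 2 × 0.3204 = 0.6408 mol
Since the cells are in series, n(e⁻) in the Ca cell is also 0.6408 mol.
Ca²⁺ + 2e⁻ → Ca, so n(Ca) = 0.6408 / 2 = 0.3204 mol
m(Ca) = 0.3204 × 40.08 = 12.8 g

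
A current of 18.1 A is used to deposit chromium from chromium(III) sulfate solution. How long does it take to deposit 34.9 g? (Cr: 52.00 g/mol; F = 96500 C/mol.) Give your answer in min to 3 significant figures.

179 min

n(Cr) = 34.9 / 52.00 = 0.6712 mol
Cr³⁺ + 3e⁻ → Cr, so n(e⁻) = 3 × 0.6712 = 2.014 mol
Q = 2.014 × 96500 = 1.944×10^5 C
t = Q / I = 1.944×10^5 / 18.1 = 10740 s = 179 min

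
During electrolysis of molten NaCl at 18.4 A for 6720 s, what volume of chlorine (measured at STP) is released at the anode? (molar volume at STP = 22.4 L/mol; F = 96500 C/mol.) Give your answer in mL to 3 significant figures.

Q = 18.4 A × 6720 s = 1.236×10^5 C
Moles of electrons = 1.236×10^5 / 96500 = 1.281 mol
2Cl⁻ → Cl₂ + 2e⁻, so n(Cl₂) = 1.281 / 2 = 0.6405 mol
V = 0.6405 × 22.4 = 14.35 L
= 14400 mL

14400 mL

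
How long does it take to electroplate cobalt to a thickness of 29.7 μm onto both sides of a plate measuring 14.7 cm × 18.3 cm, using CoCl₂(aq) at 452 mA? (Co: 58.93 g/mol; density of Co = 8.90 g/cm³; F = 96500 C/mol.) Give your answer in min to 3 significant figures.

1720 min

Plated area = 2 × 14.7 × 18.3 = 538.0 cm²
Volume = 538.0 × 29.7×10⁻⁴ cm = 1.598 cm³
m(Co) = 1.598 × 8.90 = 14.22 g
n(Co) = 14.22 / 58.93 = 0.2413 mol; n(e⁻) = 2 × 0.2413 = 0.4826 mol
Q = 0.4826 × 96500 = 46570 C
t = 46570 / 0.452 = 1.030×10^5 s = 1720 min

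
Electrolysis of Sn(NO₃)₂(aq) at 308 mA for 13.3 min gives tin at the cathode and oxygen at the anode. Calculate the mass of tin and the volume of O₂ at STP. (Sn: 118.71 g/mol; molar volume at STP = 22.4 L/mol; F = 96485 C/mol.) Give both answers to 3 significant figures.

0.151 g Sn; 0.0143 L O₂

Q = 0.308 × 798 = 245.8 C; n(e⁻) = 245.8 / 96485 = 0.002548 mol
Cathode: Sn²⁺ + 2e⁻ → Sn → n(Sn) = 0.002548/2 = 0.001274 mol → 0.151 g
Anode: 2H₂O → O₂ + 4H⁺ + 4e⁻ → n(O₂) = 0.002548/4 = 6.370×10^-4 mol → 0.0143 L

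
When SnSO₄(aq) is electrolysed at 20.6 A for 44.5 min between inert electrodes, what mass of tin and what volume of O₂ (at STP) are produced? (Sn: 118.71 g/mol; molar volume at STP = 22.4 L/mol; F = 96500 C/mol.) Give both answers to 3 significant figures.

33.8 g Sn; 3.19 L O₂

Q = 20.6 × 2670 = 55000 C; n(e⁻) = 55000 / 96500 = 0.5699 mol
Cathode: Sn²⁺ + 2e⁻ → Sn → n(Sn) = 0.5699/2 = 0.2850 mol → 33.8 g
Anode: 2H₂O → O₂ + 4H⁺ + 4e⁻ → n(O₂) = 0.5699/4 = 0.1425 mol → 3.19 L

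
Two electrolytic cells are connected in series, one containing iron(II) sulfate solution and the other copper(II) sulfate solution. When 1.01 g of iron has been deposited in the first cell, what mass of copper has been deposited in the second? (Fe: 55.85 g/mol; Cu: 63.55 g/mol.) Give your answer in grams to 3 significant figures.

1.15 g

n(Fe) = 1.01 / 55.85 = 0.01808 mol
Fe²⁺ + 2e⁻ → Fe, so n(e⁻) = 2 × 0.01808 = 0.03616 mol
Same current for the same time ⇒ same n(e⁻) = 0.03616 mol in both cells.
Cu²⁺ + 2e⁻ → Cu, so n(Cu) = 0.03616 / 2 = 0.01808 mol
m(Cu) = 0.01808 × 63.55 = 1.15 g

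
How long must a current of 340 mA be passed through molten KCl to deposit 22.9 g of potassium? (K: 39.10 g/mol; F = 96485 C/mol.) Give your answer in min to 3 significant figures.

2770 min

n(K) = 22.9 / 39.10 = 0.5857 mol
K⁺ + e⁻ → K, so n(e⁻) = 0.5857 mol
Q = 0.5857 × 96485 = 56510 C
t = Q / I = 56510 / 0.340 = 1.662×10^5 s = 2770 min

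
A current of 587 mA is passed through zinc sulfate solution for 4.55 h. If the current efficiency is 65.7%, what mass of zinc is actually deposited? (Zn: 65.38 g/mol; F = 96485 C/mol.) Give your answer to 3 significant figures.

Q = 0.587 × 16380 = 9615 C
n(e⁻) = 9615 / 96485 = 0.09965 mol
Zn²⁺ + 2e⁻ → Zn, so theoretical m(Zn) = 0.04983 × 65.38 = 3.258 g
Actual mass = 65.7% × 3.258 = 2.14 g

2.14 g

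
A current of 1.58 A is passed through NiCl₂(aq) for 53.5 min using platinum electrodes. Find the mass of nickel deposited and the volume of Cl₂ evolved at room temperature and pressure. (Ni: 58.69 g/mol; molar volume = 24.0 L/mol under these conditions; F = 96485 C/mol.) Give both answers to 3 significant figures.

1.54 g Ni; 0.631 L Cl₂

Q = 1.58 × 3210 = 5072 C; n(e⁻) = 5072 / 96485 = 0.05257 mol
Cathode: Ni²⁺ + 2e⁻ → Ni → n(Ni) = 0.05257/2 = 0.02629 mol → 1.54 g
Anode: 2Cl⁻ → Cl₂ + 2e⁻ → n(Cl₂) = 0.05257/2 = 0.02629 mol → 0.631 L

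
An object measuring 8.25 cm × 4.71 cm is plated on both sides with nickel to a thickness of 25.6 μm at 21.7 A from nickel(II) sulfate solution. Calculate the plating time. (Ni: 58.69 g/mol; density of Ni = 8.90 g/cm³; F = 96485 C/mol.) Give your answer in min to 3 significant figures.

4.47 min

Plated area = 2 × 8.25 × 4.71 = 77.72 cm²
Volume = 77.72 × 25.6×10⁻⁴ cm = 0.1990 cm³
m(Ni) = 0.1990 × 8.90 = 1.771 g
n(Ni) = 1.771 / 58.69 = 0.03018 mol; n(e⁻) = 2 × 0.03018 = 0.06036 mol
Q = 0.06036 × 96485 = 5824 C
t = 5824 / 21.7 = 268.4 s = 4.47 min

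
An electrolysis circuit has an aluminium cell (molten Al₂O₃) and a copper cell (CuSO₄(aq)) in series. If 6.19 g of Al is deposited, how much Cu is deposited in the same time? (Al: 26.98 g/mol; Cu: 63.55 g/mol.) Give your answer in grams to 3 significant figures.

21.9 g

n(Al) = 6.19 / 26.98 = 0.2294 mol
Al³⁺ + 3e⁻ → Al, so n(e⁻) = 3 × 0.2294 = 0.6882 mol
In series, the same 0.6882 mol of electrons flows through the second cell.
Cu²⁺ + 2e⁻ → Cu, so n(Cu) = 0.6882 / 2 = 0.3441 mol
m(Cu) = 0.3441 × 63.55 = 21.9 g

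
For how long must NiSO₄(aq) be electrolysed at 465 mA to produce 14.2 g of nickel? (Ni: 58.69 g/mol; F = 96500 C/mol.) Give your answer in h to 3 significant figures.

n(Ni) = 14.2 / 58.69 = 0.2419 mol
Ni²⁺ + 2e⁻ → Ni, so n(e⁻) = 2 × 0.2419 = 0.4838 mol
Q = 0.4838 × 96500 = 46690 C
t = Q / I = 46690 / 0.465 = 1.004×10^5 s = 27.9 h

27.9 h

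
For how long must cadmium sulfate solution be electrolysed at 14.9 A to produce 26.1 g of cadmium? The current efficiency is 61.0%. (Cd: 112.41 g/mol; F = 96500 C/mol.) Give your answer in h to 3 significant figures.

1.37 h

n(Cd) = 26.1 / 112.41 = 0.2322 mol
Cd²⁺ + 2e⁻ → Cd, so n(e⁻) = 2 × 0.2322 = 0.4644 mol
Q = 0.4644 × 96500 / 0.610 = 73470 C
t = Q / I = 73470 / 14.9 = 4931 s = 1.37 h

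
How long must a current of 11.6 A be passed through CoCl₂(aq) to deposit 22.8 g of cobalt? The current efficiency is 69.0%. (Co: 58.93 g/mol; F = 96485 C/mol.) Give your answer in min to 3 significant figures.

155 min

n(Co) = 22.8 / 58.93 = 0.3869 mol
Co²⁺ + 2e⁻ → Co, so n(e⁻) = 2 × 0.3869 = 0.7738 mol
Q = 0.7738 × 96485 / 0.690 = 1.082×10^5 C
t = Q / I = 1.082×10^5 / 11.6 = 9328 s = 155 min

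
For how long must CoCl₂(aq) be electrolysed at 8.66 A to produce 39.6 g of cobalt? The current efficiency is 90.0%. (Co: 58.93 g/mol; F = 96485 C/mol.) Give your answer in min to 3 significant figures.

n(Co) = 39.6 / 58.93 = 0.6720 mol
Co²⁺ + 2e⁻ → Co, so n(e⁻) = 2 × 0.6720 = 1.344 mol
Q = 1.344 × 96485 / 0.900 = 1.441×10^5 C
t = Q / I = 1.441×10^5 / 8.66 = 16640 s = 277 min

277 min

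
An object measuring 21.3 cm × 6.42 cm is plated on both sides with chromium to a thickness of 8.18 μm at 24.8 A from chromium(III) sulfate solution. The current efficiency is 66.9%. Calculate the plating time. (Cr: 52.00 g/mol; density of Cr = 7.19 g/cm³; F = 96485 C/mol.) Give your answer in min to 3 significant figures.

Plated area = 2 × 21.3 × 6.42 = 273.5 cm²
Volume = 273.5 × 8.18×10⁻⁴ cm = 0.2237 cm³
m(Cr) = 0.2237 × 7.19 = 1.608 g
n(Cr) = 1.608 / 52.00 = 0.03092 mol; n(e⁻) = 3 × 0.03092 = 0.09276 mol
Q = 0.09276 × 96485 / 0.669 = 13380 C
t = 13380 / 24.8 = 539.5 s = 8.99 min

8.99 min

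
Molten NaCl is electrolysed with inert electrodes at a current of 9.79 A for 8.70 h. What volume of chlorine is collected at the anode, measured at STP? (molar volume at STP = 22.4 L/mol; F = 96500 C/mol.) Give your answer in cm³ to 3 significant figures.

Q = It = 9.79 × 31320 = 3.066×10^5 C
n(e⁻) = 3.066×10^5 / 96500 = 3.177 mol
2Cl⁻ → Cl₂ + 2e⁻, so n(Cl₂) = 3.177 / 2 = 1.589 mol
V = 1.589 × 22.4 = 35.59 L
= 35600 cm³

35600 cm³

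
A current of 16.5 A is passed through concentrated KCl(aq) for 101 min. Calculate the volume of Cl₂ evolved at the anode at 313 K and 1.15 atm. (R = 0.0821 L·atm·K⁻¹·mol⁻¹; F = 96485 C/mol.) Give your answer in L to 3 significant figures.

Q = It = 16.5 × 6060 = 99990 C
n(e⁻) = 99990 / 96485 = 1.036 mol
2Cl⁻ → Cl₂ + 2e⁻, so n(Cl₂) = 1.036 / 2 = 0.5180 mol
V = nRT/P = 0.5180 × 0.0821 × 313 / 1.15 = 11.57 L

11.6 L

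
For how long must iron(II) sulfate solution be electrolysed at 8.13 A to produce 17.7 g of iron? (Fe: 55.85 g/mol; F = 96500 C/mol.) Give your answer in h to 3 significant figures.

n(Fe) = 17.7 / 55.85 = 0.3169 mol
Fe²⁺ + 2e⁻ → Fe, so n(e⁻) = 2 × 0.3169 = 0.6338 mol
Q = 0.6338 × 96500 = 61160 C
t = Q / I = 61160 / 8.13 = 7523 s = 2.09 h

2.09 h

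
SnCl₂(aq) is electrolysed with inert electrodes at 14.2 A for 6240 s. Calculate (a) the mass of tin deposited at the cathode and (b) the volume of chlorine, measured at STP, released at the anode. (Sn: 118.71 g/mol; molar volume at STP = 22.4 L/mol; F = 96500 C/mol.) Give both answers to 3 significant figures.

Q = 14.2 × 6240 = 88610 C; n(e⁻) = 88610 / 96500 = 0.9182 mol
Cathode: Sn²⁺ + 2e⁻ → Sn → n(Sn) = 0.9182/2 = 0.4591 mol → 54.5 g
Anode: 2Cl⁻ → Cl₂ + 2e⁻ → n(Cl₂) = 0.9182/2 = 0.4591 mol → 10.3 L

54.5 g Sn; 10.3 L Cl₂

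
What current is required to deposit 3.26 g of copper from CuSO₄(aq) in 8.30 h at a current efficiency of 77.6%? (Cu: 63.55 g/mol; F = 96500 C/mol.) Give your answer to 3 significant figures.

n(Cu) = 3.26 / 63.55 = 0.05130 mol
Cu²⁺ + 2e⁻ → Cu, so n(e⁻) = 2 × 0.05130 = 0.1026 mol
Q = 0.1026 × 96500 / 0.776 = 12760 C
I = Q / t = 12760 / 29880 s = 0.427 A

0.427 A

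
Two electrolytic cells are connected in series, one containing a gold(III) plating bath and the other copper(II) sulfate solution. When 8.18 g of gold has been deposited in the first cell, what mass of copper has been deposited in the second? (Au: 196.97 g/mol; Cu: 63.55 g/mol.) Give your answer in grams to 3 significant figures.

n(Au) = 8.18 / 196.97 = 0.04153 mol
Au³⁺ + 3e⁻ → Au, so n(e⁻) = 3 × 0.04153 = 0.1246 mol
Since the cells are in series, n(e⁻) in the Cu cell is also 0.1246 mol.
Cu²⁺ + 2e⁻ → Cu, so n(Cu) = 0.1246 / 2 = 0.06230 mol
m(Cu) = 0.06230 × 63.55 = 3.96 g

3.96 g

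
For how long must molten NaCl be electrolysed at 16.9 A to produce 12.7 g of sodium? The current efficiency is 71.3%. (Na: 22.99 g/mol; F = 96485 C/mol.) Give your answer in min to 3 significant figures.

73.7 min

n(Na) = 12.7 / 22.99 = 0.5524 mol
Na⁺ + e⁻ → Na, so n(e⁻) = 0.5524 mol
Q = 0.5524 × 96485 / 0.713 = 74750 C
t = Q / I = 74750 / 16.9 = 4423 s = 73.7 min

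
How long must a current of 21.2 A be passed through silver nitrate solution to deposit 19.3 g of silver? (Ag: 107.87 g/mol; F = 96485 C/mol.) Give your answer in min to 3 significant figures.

n(Ag) = 19.3 / 107.87 = 0.1789 mol
Ag⁺ + e⁻ → Ag, so n(e⁻) = 0.1789 mol
Q = 0.1789 × 96485 = 17260 C
t = Q / I = 17260 / 21.2 = 814.2 s = 13.6 min

13.6 min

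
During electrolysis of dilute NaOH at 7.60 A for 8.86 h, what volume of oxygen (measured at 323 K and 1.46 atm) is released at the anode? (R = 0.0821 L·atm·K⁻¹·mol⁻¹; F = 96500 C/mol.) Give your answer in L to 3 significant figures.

11.4 L

Q = 7.60 A × 31896 s = 2.424×10^5 C
n(e⁻) = 2.424×10^5 / 96500 = 2.512 mol
2H₂O → O₂ + 4H⁺ + 4e⁻, so n(O₂) = 2.512 / 4 = 0.6280 mol
V = nRT/P = 0.6280 × 0.0821 × 323 / 1.46 = 11.41 L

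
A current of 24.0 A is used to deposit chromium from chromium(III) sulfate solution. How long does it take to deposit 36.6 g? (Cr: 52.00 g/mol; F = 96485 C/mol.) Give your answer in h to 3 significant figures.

2.36 h

n(Cr) = 36.6 / 52.00 = 0.7038 mol
Cr³⁺ + 3e⁻ → Cr, so n(e⁻) = 3 × 0.7038 = 2.111 mol
Q = 2.111 × 96485 = 2.037×10^5 C
t = Q / I = 2.037×10^5 / 24.0 = 8488 s = 2.36 h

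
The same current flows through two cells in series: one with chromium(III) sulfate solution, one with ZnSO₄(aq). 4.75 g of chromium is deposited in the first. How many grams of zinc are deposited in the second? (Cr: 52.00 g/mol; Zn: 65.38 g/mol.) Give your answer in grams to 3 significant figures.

n(Cr) = 4.75 / 52.00 = 0.09135 mol
Cr³⁺ + 3e⁻ → Cr, so n(e⁻) = 3 × 0.09135 = 0.2741 mol
In series, the same 0.2741 mol of electrons flows through the second cell.
Zn²⁺ + 2e⁻ → Zn, so n(Zn) = 0.2741 / 2 = 0.1371 mol
m(Zn) = 0.1371 × 65.38 = 8.96 g

8.96 g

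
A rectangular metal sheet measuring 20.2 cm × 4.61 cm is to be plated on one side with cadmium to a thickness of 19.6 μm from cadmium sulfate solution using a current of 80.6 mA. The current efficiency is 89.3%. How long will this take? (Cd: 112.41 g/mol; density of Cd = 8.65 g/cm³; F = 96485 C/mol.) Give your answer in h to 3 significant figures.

10.5 h

Plated area = 20.2 × 4.61 = 93.12 cm²
Volume = 93.12 × 19.6×10⁻⁴ cm = 0.1825 cm³
m(Cd) = 0.1825 × 8.65 = 1.579 g
n(Cd) = 1.579 / 112.41 = 0.01405 mol; n(e⁻) = 2 × 0.01405 = 0.02810 mol
Q = 0.02810 × 96485 / 0.893 = 3036 C
t = 3036 / 0.0806 = 37670 s = 10.5 h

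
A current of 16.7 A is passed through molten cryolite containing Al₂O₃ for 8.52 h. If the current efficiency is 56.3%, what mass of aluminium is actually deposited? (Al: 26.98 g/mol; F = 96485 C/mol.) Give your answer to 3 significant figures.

Q = 16.7 × 30672 = 5.122×10^5 C
n(e⁻) = 5.122×10^5 / 96485 = 5.309 mol
Al³⁺ + 3e⁻ → Al, so theoretical m(Al) = 1.770 × 26.98 = 47.75 g
Actual mass = 56.3% × 47.75 = 26.9 g

26.9 g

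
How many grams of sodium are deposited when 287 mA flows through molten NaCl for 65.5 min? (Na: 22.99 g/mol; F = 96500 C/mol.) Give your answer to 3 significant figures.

0.269 g

Q = 0.287 A × 3930 s = 1128 C
n(e⁻) = 1128 / 96500 = 0.01169 mol
Na⁺ + e⁻ → Na, so n(Na) = 0.01169 mol
m = 0.01169 × 22.99 = 0.269 g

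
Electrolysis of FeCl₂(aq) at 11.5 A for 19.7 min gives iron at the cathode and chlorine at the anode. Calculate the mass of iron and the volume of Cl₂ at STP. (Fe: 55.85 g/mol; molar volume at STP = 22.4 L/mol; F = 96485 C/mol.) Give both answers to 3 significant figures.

3.93 g Fe; 1.58 L Cl₂

Q = 11.5 × 1182 = 13590 C; n(e⁻) = 13590 / 96485 = 0.1409 mol
Cathode: Fe²⁺ + 2e⁻ → Fe → n(Fe) = 0.1409/2 = 0.07045 mol → 3.93 g
Anode: 2Cl⁻ → Cl₂ + 2e⁻ → n(Cl₂) = 0.1409/2 = 0.07045 mol → 1.58 L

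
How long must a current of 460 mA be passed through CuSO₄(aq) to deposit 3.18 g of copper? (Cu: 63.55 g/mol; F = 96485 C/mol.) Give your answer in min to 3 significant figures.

350 min

n(Cu) = 3.18 / 63.55 = 0.05004 mol
Cu²⁺ + 2e⁻ → Cu, so n(e⁻) = 2 × 0.05004 = 0.1001 mol
Q = 0.1001 × 96485 = 9658 C
t = Q / I = 9658 / 0.460 = 21000 s = 350 min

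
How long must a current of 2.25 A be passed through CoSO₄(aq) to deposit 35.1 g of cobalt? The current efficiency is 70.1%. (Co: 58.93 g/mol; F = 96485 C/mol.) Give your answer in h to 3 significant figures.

n(Co) = 35.1 / 58.93 = 0.5956 mol
Co²⁺ + 2e⁻ → Co, so n(e⁻) = 2 × 0.5956 = 1.191 mol
Q = 1.191 × 96485 / 0.701 = 1.639×10^5 C
t = Q / I = 1.639×10^5 / 2.25 = 72840 s = 20.2 h

20.2 h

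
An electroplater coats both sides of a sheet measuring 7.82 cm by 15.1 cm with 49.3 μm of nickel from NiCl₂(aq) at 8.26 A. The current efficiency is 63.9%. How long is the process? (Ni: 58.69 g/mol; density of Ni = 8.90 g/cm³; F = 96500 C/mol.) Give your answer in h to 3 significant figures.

1.79 h

Plated area = 2 × 7.82 × 15.1 = 236.2 cm²
Volume = 236.2 × 49.3×10⁻⁴ cm = 1.164 cm³
m(Ni) = 1.164 × 8.90 = 10.36 g
n(Ni) = 10.36 / 58.69 = 0.1765 mol; n(e⁻) = 2 × 0.1765 = 0.3530 mol
Q = 0.3530 × 96500 / 0.639 = 53310 C
t = 53310 / 8.26 = 6454 s = 1.79 h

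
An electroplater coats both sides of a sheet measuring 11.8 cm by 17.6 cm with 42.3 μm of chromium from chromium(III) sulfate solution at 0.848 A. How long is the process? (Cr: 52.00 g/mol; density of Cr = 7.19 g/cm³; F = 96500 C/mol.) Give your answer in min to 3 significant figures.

1380 min

Plated area = 2 × 11.8 × 17.6 = 415.4 cm²
Volume = 415.4 × 42.3×10⁻⁴ cm = 1.757 cm³
m(Cr) = 1.757 × 7.19 = 12.63 g
n(Cr) = 12.63 / 52.00 = 0.2429 mol; n(e⁻) = 3 × 0.2429 = 0.7287 mol
Q = 0.7287 × 96500 = 70320 C
t = 70320 / 0.848 = 82920 s = 1380 min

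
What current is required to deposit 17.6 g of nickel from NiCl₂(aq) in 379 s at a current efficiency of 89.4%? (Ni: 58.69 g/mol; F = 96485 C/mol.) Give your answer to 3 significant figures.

n(Ni) = 17.6 / 58.69 = 0.2999 mol
Ni²⁺ + 2e⁻ → Ni, so n(e⁻) = 2 × 0.2999 = 0.5998 mol
Q = 0.5998 × 96485 / 0.894 = 64730 C
I = Q / t = 64730 / 379 s = 171 A

171 A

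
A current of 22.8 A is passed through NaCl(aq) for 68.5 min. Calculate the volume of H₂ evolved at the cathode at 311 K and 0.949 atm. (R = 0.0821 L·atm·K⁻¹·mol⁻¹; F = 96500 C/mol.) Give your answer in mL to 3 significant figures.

Charge passed = 22.8 × 4110 = 93710 C
n(e⁻) = Q/F = 93710/96500 = 0.9711 mol
2H⁺ + 2e⁻ → H₂, so n(H₂) = 0.9711 / 2 = 0.4856 mol
V = nRT/P = 0.4856 × 0.0821 × 311 / 0.949 = 13.07 L
= 13100 mL

13100 mL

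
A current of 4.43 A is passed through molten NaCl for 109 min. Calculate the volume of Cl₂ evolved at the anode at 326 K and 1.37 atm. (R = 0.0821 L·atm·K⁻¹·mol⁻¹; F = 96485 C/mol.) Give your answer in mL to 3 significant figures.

Q = It = 4.43 × 6540 = 28970 C
Moles of electrons = 28970 / 96485 = 0.3003 mol
2Cl⁻ → Cl₂ + 2e⁻, so n(Cl₂) = 0.3003 / 2 = 0.1502 mol
V = nRT/P = 0.1502 × 0.0821 × 326 / 1.37 = 2.934 L
= 2930 mL

2930 mL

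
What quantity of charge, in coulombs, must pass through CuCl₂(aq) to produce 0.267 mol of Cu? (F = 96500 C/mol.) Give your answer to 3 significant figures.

51500 C

Cu²⁺ + 2e⁻ → Cu, so n(e⁻) = 2 × 0.267 = 0.5340 mol
Q = 0.5340 × 96500 = 51530 C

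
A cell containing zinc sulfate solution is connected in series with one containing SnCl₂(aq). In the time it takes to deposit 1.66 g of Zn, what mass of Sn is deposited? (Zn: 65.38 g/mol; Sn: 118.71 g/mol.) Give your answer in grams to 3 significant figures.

n(Zn) = 1.66 / 65.38 = 0.02539 mol
Zn²⁺ + 2e⁻ → Zn, so n(e⁻) = 2 × 0.02539 = 0.05078 mol
Same current for the same time ⇒ same n(e⁻) = 0.05078 mol in both cells.
Sn²⁺ + 2e⁻ → Sn, so n(Sn) = 0.05078 / 2 = 0.02539 mol
m(Sn) = 0.02539 × 118.71 = 3.01 g

3.01 g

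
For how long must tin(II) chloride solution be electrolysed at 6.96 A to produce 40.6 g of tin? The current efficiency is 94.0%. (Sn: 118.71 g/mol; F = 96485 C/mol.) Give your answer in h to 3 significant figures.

n(Sn) = 40.6 / 118.71 = 0.3420 mol
Sn²⁺ + 2e⁻ → Sn, so n(e⁻) = 2 × 0.3420 = 0.6840 mol
Q = 0.6840 × 96485 / 0.940 = 70210 C
t = Q / I = 70210 / 6.96 = 10090 s = 2.80 h

2.80 h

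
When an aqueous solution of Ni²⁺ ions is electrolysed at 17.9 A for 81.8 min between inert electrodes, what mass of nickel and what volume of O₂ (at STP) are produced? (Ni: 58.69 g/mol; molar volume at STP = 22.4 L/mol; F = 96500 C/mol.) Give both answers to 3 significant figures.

Q = 17.9 × 4908 = 87850 C; n(e⁻) = 87850 / 96500 = 0.9104 mol
Cathode: Ni²⁺ + 2e⁻ → Ni → n(Ni) = 0.9104/2 = 0.4552 mol → 26.7 g
Anode: 2H₂O → O₂ + 4H⁺ + 4e⁻ → n(O₂) = 0.9104/4 = 0.2276 mol → 5.10 L

26.7 g Ni; 5.10 L O₂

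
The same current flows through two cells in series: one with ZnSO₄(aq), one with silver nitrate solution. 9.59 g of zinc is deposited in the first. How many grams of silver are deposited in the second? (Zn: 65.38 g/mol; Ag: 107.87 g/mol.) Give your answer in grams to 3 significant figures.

31.6 g

n(Zn) = 9.59 / 65.38 = 0.1467 mol
Zn²⁺ + 2e⁻ → Zn, so n(e⁻) = 2 × 0.1467 = 0.2934 mol
Same current for the same time ⇒ same n(e⁻) = 0.2934 mol in both cells.
Ag⁺ + e⁻ → Ag, so n(Ag) = 0.2934 mol
m(Ag) = 0.2934 × 107.87 = 31.6 g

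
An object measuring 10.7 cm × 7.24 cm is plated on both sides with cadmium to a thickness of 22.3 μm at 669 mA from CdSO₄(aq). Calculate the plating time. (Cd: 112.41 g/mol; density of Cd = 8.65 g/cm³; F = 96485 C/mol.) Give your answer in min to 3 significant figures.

128 min

Plated area = 2 × 10.7 × 7.24 = 154.9 cm²
Volume = 154.9 × 22.3×10⁻⁴ cm = 0.3454 cm³
m(Cd) = 0.3454 × 8.65 = 2.988 g
n(Cd) = 2.988 / 112.41 = 0.02658 mol; n(e⁻) = 2 × 0.02658 = 0.05316 mol
Q = 0.05316 × 96485 = 5129 C
t = 5129 / 0.669 = 7667 s = 128 min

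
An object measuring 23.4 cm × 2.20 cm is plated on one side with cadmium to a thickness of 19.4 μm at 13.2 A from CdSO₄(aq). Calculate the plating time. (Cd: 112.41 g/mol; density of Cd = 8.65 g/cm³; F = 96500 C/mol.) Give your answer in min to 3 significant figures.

Plated area = 23.4 × 2.20 = 51.48 cm²
Volume = 51.48 × 19.4×10⁻⁴ cm = 0.09987 cm³
m(Cd) = 0.09987 × 8.65 = 0.8639 g
n(Cd) = 0.8639 / 112.41 = 0.007685 mol; n(e⁻) = 2 × 0.007685 = 0.01537 mol
Q = 0.01537 × 96500 = 1483 C
t = 1483 / 13.2 = 112.3 s = 1.87 min

1.87 min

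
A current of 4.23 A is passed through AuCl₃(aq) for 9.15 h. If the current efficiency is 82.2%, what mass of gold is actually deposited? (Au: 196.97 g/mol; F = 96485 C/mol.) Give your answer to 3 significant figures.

Q = 4.23 × 32940 = 1.393×10^5 C
n(e⁻) = 1.393×10^5 / 96485 = 1.444 mol
Au³⁺ + 3e⁻ → Au, so theoretical m(Au) = 0.4813 × 196.97 = 94.80 g
Actual mass = 82.2% × 94.80 = 77.9 g

77.9 g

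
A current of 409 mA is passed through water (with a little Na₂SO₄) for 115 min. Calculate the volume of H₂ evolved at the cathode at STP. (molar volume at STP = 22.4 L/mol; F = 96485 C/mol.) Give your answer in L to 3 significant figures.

Q = 0.409 A × 6900 s = 2822 C
Moles of electrons = 2822 / 96485 = 0.02925 mol
2H⁺ + 2e⁻ → H₂, so n(H₂) = 0.02925 / 2 = 0.01463 mol
V = 0.01463 × 22.4 = 0.3277 L

0.328 L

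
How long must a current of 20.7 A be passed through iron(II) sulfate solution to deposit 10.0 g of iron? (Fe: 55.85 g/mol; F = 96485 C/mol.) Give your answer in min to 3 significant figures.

n(Fe) = 10.0 / 55.85 = 0.1791 mol
Fe²⁺ + 2e⁻ → Fe, so n(e⁻) = 2 × 0.1791 = 0.3582 mol
Q = 0.3582 × 96485 = 34560 C
t = Q / I = 34560 / 20.7 = 1670 s = 27.8 min

27.8 min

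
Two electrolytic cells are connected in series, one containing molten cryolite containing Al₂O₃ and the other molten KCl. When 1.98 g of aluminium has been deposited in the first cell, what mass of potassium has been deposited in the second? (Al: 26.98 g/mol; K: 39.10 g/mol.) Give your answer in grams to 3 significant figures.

n(Al) = 1.98 / 26.98 = 0.07339 mol
Al³⁺ + 3e⁻ → Al, so n(e⁻) = 3 × 0.07339 = 0.2202 mol
Since the cells are in series, n(e⁻) in the K cell is also 0.2202 mol.
K⁺ + e⁻ → K, so n(K) = 0.2202 mol
m(K) = 0.2202 × 39.10 = 8.61 g

8.61 g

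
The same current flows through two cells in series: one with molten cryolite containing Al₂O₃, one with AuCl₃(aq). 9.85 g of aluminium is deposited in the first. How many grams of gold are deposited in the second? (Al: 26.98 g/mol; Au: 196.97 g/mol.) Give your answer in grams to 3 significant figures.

n(Al) = 9.85 / 26.98 = 0.3651 mol
Al³⁺ + 3e⁻ → Al, so n(e⁻) = 3 × 0.3651 = 1.095 mol
Same current for the same time ⇒ same n(e⁻) = 1.095 mol in both cells.
Au³⁺ + 3e⁻ → Au, so n(Au) = 1.095 / 3 = 0.3650 mol
m(Au) = 0.3650 × 196.97 = 71.9 g

71.9 g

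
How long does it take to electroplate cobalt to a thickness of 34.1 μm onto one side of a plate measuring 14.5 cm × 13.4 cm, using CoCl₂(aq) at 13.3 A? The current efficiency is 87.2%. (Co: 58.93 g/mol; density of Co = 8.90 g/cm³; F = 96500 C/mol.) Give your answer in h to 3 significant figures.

0.463 h

Plated area = 14.5 × 13.4 = 194.3 cm²
Volume = 194.3 × 34.1×10⁻⁴ cm = 0.6626 cm³
m(Co) = 0.6626 × 8.90 = 5.897 g
n(Co) = 5.897 / 58.93 = 0.1001 mol; n(e⁻) = 2 × 0.1001 = 0.2002 mol
Q = 0.2002 × 96500 / 0.872 = 22160 C
t = 22160 / 13.3 = 1666 s = 0.463 h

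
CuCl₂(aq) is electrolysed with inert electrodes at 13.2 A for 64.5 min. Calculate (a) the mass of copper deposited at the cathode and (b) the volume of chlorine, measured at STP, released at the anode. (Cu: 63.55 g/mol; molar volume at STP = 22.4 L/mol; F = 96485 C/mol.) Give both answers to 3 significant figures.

16.8 g Cu; 5.93 L Cl₂

Q = 13.2 × 3870 = 51080 C; n(e⁻) = 51080 / 96485 = 0.5294 mol
Cathode: Cu²⁺ + 2e⁻ → Cu → n(Cu) = 0.5294/2 = 0.2647 mol → 16.8 g
Anode: 2Cl⁻ → Cl₂ + 2e⁻ → n(Cl₂) = 0.5294/2 = 0.2647 mol → 5.93 L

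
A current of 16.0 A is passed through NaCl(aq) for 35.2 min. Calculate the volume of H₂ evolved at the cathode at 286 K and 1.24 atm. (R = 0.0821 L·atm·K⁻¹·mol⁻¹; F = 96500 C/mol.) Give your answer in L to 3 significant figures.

Charge passed = 16.0 × 2112 = 33790 C
Moles of electrons = 33790 / 96500 = 0.3502 mol
2H⁺ + 2e⁻ → H₂, so n(H₂) = 0.3502 / 2 = 0.1751 mol
V = nRT/P = 0.1751 × 0.0821 × 286 / 1.24 = 3.316 L

3.32 L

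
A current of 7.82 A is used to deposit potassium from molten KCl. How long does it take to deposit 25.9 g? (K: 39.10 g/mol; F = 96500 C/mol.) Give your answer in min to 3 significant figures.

n(K) = 25.9 / 39.10 = 0.6624 mol
K⁺ + e⁻ → K, so n(e⁻) = 0.6624 mol
Q = 0.6624 × 96500 = 63920 C
t = Q / I = 63920 / 7.82 = 8174 s = 136 min

136 min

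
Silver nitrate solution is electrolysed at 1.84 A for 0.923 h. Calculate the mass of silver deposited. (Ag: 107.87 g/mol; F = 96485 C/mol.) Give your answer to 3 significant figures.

Q = 1.84 A × 3322.8 s = 6114 C
n(e⁻) = Q/F = 6114/96485 = 0.06337 mol
Ag⁺ + e⁻ → Ag, so n(Ag) = 0.06337 mol
m = 0.06337 × 107.87 = 6.84 g

6.84 g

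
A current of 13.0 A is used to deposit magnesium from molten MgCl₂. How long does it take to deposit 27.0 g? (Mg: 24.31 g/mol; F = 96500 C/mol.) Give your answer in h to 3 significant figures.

4.58 h

n(Mg) = 27.0 / 24.31 = 1.111 mol
Mg²⁺ + 2e⁻ → Mg, so n(e⁻) = 2 × 1.111 = 2.222 mol
Q = 2.222 × 96500 = 2.144×10^5 C
t = Q / I = 2.144×10^5 / 13.0 = 16490 s = 4.58 h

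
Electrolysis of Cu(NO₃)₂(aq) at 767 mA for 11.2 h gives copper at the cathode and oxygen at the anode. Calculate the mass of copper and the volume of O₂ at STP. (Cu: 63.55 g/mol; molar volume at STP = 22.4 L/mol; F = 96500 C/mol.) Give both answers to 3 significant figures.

Q = 0.767 × 40320 = 30930 C; n(e⁻) = 30930 / 96500 = 0.3205 mol
Cathode: Cu²⁺ + 2e⁻ → Cu → n(Cu) = 0.3205/2 = 0.1603 mol → 10.2 g
Anode: 2H₂O → O₂ + 4H⁺ + 4e⁻ → n(O₂) = 0.3205/4 = 0.08013 mol → 1.79 L

10.2 g Cu; 1.79 L O₂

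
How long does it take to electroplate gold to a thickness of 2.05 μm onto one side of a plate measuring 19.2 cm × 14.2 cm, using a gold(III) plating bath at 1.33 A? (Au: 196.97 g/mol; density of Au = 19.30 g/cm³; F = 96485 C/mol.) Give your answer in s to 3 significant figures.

Plated area = 19.2 × 14.2 = 272.6 cm²
Volume = 272.6 × 2.05×10⁻⁴ cm = 0.05588 cm³
m(Au) = 0.05588 × 19.30 = 1.078 g
n(Au) = 1.078 / 196.97 = 0.005473 mol; n(e⁻) = 3 × 0.005473 = 0.01642 mol
Q = 0.01642 × 96485 = 1584 C
t = 1584 / 1.33 = 1191 s

1190 s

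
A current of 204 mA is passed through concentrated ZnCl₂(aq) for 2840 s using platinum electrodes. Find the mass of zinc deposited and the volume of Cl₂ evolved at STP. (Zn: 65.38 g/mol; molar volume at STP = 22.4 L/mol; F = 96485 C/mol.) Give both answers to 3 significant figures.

Q = 0.204 × 2840 = 579.4 C; n(e⁻) = 579.4 / 96485 = 0.006005 mol
Cathode: Zn²⁺ + 2e⁻ → Zn → n(Zn) = 0.006005/2 = 0.003003 mol → 0.196 g
Anode: 2Cl⁻ → Cl₂ + 2e⁻ → n(Cl₂) = 0.006005/2 = 0.003003 mol → 0.0673 L

0.196 g Zn; 0.0673 L Cl₂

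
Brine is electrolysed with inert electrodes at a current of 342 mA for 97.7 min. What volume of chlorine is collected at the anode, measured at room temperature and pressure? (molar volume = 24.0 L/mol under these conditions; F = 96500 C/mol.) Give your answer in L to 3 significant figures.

0.249 L

Q = It = 0.342 × 5862 = 2005 C
n(e⁻) = 2005 / 96500 = 0.02078 mol
2Cl⁻ → Cl₂ + 2e⁻, so n(Cl₂) = 0.02078 / 2 = 0.01039 mol
V = 0.01039 × 24.0 = 0.2494 L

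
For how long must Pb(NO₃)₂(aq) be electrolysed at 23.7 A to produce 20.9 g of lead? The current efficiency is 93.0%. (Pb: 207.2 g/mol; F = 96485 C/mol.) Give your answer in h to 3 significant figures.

0.245 h

n(Pb) = 20.9 / 207.2 = 0.1009 mol
Pb²⁺ + 2e⁻ → Pb, so n(e⁻) = 2 × 0.1009 = 0.2018 mol
Q = 0.2018 × 96485 / 0.930 = 20940 C
t = Q / I = 20940 / 23.7 = 883.5 s = 0.245 h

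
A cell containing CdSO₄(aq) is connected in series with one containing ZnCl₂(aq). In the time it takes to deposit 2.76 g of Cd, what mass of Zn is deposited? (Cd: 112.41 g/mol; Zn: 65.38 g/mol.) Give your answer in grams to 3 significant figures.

1.61 g

n(Cd) = 2.76 / 112.41 = 0.02455 mol
Cd²⁺ + 2e⁻ → Cd, so n(e⁻) = 2 × 0.02455 = 0.04910 mol
Since the cells are in series, n(e⁻) in the Zn cell is also 0.04910 mol.
Zn²⁺ + 2e⁻ → Zn, so n(Zn) = 0.04910 / 2 = 0.02455 mol
m(Zn) = 0.02455 × 65.38 = 1.61 g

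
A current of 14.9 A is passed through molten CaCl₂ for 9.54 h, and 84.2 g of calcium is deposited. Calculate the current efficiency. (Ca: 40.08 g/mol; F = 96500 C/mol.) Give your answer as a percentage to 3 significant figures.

Q = 14.9 × 34344 = 5.117×10^5 C
n(e⁻) = 5.117×10^5 / 96500 = 5.303 mol
Ca²⁺ + 2e⁻ → Ca, so theoretical n(Ca) = 2.652 mol → 106.3 g
Efficiency = 84.2 / 106.3 = 0.7921 = 79.2%

79.2%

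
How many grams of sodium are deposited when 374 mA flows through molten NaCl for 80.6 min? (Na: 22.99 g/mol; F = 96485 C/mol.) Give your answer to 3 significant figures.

0.431 g

Q = 0.374 A × 4836 s = 1809 C
Moles of electrons = 1809 / 96485 = 0.01875 mol
Na⁺ + e⁻ → Na, so n(Na) = 0.01875 mol
m = 0.01875 × 22.99 = 0.431 g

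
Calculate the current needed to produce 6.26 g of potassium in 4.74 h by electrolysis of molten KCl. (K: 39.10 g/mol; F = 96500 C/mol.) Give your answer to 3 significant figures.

n(K) = 6.26 / 39.10 = 0.1601 mol
K⁺ + e⁻ → K, so n(e⁻) = 0.1601 mol
Q = 0.1601 × 96500 = 15450 C
I = Q / t = 15450 / 17064 s = 0.905 A

0.905 A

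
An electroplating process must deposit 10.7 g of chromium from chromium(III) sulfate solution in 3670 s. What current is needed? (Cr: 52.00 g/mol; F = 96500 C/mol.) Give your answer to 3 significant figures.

n(Cr) = 10.7 / 52.00 = 0.2058 mol
Cr³⁺ + 3e⁻ → Cr, so n(e⁻) = 3 × 0.2058 = 0.6174 mol
Q = 0.6174 × 96500 = 59580 C
I = Q / t = 59580 / 3670 s = 16.2 A

16.2 A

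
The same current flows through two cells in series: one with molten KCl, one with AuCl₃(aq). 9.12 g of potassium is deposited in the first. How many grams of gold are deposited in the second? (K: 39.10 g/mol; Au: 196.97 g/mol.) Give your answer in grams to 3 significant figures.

n(K) = 9.12 / 39.10 = 0.2332 mol
K⁺ + e⁻ → K, so n(e⁻) = 0.2332 mol
Since the cells are in series, n(e⁻) in the Au cell is also 0.2332 mol.
Au³⁺ + 3e⁻ → Au, so n(Au) = 0.2332 / 3 = 0.07773 mol
m(Au) = 0.07773 × 196.97 = 15.3 g

15.3 g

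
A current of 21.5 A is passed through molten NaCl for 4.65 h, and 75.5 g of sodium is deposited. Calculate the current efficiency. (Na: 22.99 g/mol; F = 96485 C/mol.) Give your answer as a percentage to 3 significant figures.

88.0%

Q = 21.5 × 16740 = 3.599×10^5 C
n(e⁻) = 3.599×10^5 / 96485 = 3.730 mol
Na⁺ + e⁻ → Na, so theoretical n(Na) = 3.730 mol → 85.75 g
Efficiency = 75.5 / 85.75 = 0.8805 = 88.0%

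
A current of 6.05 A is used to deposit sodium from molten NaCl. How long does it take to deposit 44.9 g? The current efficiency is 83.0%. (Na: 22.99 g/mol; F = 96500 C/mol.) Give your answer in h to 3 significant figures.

10.4 h

n(Na) = 44.9 / 22.99 = 1.953 mol
Na⁺ + e⁻ → Na, so n(e⁻) = 1.953 mol
Q = 1.953 × 96500 / 0.830 = 2.271×10^5 C
t = Q / I = 2.271×10^5 / 6.05 = 37540 s = 10.4 h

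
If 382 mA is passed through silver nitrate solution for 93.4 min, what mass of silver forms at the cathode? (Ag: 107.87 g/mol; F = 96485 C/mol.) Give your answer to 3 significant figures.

Charge passed = 0.382 × 5604 = 2141 C
n(e⁻) = Q/F = 2141/96485 = 0.02219 mol
Ag⁺ + e⁻ → Ag, so n(Ag) = 0.02219 mol
m = 0.02219 × 107.87 = 2.39 g

2.39 g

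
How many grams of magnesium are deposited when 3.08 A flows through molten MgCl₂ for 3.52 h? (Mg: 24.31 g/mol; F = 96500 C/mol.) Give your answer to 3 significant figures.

Charge passed = 3.08 × 12672 = 39030 C
n(e⁻) = 39030 / 96500 = 0.4045 mol
Mg²⁺ + 2e⁻ → Mg, so n(Mg) = 0.4045 / 2 = 0.2023 mol
m = 0.2023 × 24.31 = 4.92 g

4.92 g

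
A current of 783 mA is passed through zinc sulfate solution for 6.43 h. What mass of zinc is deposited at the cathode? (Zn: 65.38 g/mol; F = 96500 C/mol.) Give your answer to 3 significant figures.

Charge passed = 0.783 × 23148 = 18120 C
n(e⁻) = Q/F = 18120/96500 = 0.1878 mol
Zn²⁺ + 2e⁻ → Zn, so n(Zn) = 0.1878 / 2 = 0.09390 mol
m = 0.09390 × 65.38 = 6.14 g

6.14 g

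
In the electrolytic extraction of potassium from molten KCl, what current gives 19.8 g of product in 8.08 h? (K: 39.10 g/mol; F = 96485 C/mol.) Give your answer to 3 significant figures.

1.68 A

n(K) = 19.8 / 39.10 = 0.5064 mol
K⁺ + e⁻ → K, so n(e⁻) = 0.5064 mol
Q = 0.5064 × 96485 = 48860 C
I = Q / t = 48860 / 29088 s = 1.68 A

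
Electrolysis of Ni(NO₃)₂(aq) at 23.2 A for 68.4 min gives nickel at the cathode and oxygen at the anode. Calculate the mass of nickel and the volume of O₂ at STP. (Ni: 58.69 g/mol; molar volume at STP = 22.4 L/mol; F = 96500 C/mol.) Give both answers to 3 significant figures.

29.0 g Ni; 5.53 L O₂

Q = 23.2 × 4104 = 95210 C; n(e⁻) = 95210 / 96500 = 0.9866 mol
Cathode: Ni²⁺ + 2e⁻ → Ni → n(Ni) = 0.9866/2 = 0.4933 mol → 29.0 g
Anode: 2H₂O → O₂ + 4H⁺ + 4e⁻ → n(O₂) = 0.9866/4 = 0.2467 mol → 5.53 L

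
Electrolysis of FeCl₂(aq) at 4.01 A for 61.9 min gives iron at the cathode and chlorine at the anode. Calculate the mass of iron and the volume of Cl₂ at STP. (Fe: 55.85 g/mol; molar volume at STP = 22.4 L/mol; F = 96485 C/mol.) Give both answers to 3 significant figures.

Q = 4.01 × 3714 = 14890 C; n(e⁻) = 14890 / 96485 = 0.1543 mol
Cathode: Fe²⁺ + 2e⁻ → Fe → n(Fe) = 0.1543/2 = 0.07715 mol → 4.31 g
Anode: 2Cl⁻ → Cl₂ + 2e⁻ → n(Cl₂) = 0.1543/2 = 0.07715 mol → 1.73 L

4.31 g Fe; 1.73 L Cl₂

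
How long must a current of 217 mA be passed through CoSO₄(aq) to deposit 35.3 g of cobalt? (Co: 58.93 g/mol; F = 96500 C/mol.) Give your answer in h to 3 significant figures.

n(Co) = 35.3 / 58.93 = 0.5990 mol
Co²⁺ + 2e⁻ → Co, so n(e⁻) = 2 × 0.5990 = 1.198 mol
Q = 1.198 × 96500 = 1.156×10^5 C
t = Q / I = 1.156×10^5 / 0.217 = 5.327×10^5 s = 148 h

148 h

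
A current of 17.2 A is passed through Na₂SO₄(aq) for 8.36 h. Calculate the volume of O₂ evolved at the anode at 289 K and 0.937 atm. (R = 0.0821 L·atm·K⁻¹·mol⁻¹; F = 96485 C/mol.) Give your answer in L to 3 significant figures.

Q = It = 17.2 × 30096 = 5.177×10^5 C
n(e⁻) = Q/F = 5.177×10^5/96485 = 5.366 mol
2H₂O → O₂ + 4H⁺ + 4e⁻, so n(O₂) = 5.366 / 4 = 1.342 mol
V = nRT/P = 1.342 × 0.0821 × 289 / 0.937 = 33.98 L

34.0 L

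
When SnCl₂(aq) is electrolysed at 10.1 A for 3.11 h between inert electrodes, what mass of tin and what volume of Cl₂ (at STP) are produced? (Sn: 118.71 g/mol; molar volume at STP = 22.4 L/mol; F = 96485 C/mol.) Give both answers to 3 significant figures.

69.6 g Sn; 13.1 L Cl₂

Q = 10.1 × 11196 = 1.131×10^5 C; n(e⁻) = 1.131×10^5 / 96485 = 1.172 mol
Cathode: Sn²⁺ + 2e⁻ → Sn → n(Sn) = 1.172/2 = 0.5860 mol → 69.6 g
Anode: 2Cl⁻ → Cl₂ + 2e⁻ → n(Cl₂) = 1.172/2 = 0.5860 mol → 13.1 L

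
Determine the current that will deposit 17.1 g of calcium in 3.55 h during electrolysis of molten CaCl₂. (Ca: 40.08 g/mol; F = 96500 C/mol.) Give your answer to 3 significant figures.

6.44 A

n(Ca) = 17.1 / 40.08 = 0.4266 mol
Ca²⁺ + 2e⁻ → Ca, so n(e⁻) = 2 × 0.4266 = 0.8532 mol
Q = 0.8532 × 96500 = 82330 C
I = Q / t = 82330 / 12780 s = 6.44 A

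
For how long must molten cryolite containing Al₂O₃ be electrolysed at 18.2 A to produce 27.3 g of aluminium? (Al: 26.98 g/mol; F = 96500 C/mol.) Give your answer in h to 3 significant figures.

n(Al) = 27.3 / 26.98 = 1.012 mol
Al³⁺ + 3e⁻ → Al, so n(e⁻) = 3 × 1.012 = 3.036 mol
Q = 3.036 × 96500 = 2.930×10^5 C
t = Q / I = 2.930×10^5 / 18.2 = 16100 s = 4.47 h

4.47 h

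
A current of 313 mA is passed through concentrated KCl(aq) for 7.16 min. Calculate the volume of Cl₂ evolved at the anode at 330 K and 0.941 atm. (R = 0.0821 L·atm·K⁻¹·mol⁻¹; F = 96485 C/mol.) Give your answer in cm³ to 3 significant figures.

Q = It = 0.313 × 429.6 = 134.5 C
Moles of electrons = 134.5 / 96485 = 0.001394 mol
2Cl⁻ → Cl₂ + 2e⁻, so n(Cl₂) = 0.001394 / 2 = 6.970×10^-4 mol
V = nRT/P = 6.970×10^-4 × 0.0821 × 330 / 0.941 = 0.02007 L
= 20.1 cm³

20.1 cm³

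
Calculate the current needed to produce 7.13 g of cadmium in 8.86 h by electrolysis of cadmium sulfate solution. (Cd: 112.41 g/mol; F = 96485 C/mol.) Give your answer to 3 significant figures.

n(Cd) = 7.13 / 112.41 = 0.06343 mol
Cd²⁺ + 2e⁻ → Cd, so n(e⁻) = 2 × 0.06343 = 0.1269 mol
Q = 0.1269 × 96485 = 12240 C
I = Q / t = 12240 / 31896 s = 0.384 A

0.384 A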